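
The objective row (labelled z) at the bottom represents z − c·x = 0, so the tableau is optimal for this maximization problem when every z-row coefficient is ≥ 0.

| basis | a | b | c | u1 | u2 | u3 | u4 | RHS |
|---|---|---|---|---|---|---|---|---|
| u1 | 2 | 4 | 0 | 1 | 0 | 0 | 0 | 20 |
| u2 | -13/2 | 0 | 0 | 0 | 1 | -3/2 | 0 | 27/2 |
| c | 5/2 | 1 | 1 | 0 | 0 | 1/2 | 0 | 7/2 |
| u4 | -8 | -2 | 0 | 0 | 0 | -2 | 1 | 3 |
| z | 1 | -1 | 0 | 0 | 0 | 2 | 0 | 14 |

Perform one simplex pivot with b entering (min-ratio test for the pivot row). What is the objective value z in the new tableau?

35/2

Ratio test on column b — row 1: 20/4 = 5; row 2: entry 0 ≤ 0; row 3: (7/2)/1 = 7/2; row 4: entry -2 ≤ 0. Minimum is 7/2 at row 3 (c leaves); pivot element 1.
Pivot on row 3; the z-row RHS becomes 14 − (-1)·(7/2) = 35/2.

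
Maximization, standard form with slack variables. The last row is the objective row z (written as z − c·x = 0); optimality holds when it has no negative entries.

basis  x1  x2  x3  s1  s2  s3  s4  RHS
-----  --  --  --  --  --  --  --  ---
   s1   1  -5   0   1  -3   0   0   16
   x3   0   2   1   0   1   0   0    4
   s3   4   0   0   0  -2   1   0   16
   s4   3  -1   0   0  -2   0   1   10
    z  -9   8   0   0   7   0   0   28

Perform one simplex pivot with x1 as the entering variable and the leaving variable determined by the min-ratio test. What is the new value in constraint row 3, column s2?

2/3

Ratio test on column x1 — row 1: 16/1 = 16; row 2: entry 0 ≤ 0; row 3: 16/4 = 4; row 4: 10/3 = 10/3. Minimum is 10/3 at row 4 (s4 leaves); pivot element 3.
Divide row 4 by 3; eliminate column x1 from the other rows.
Row 3 update in column s2: -2 − 4·(-2/3) = 2/3.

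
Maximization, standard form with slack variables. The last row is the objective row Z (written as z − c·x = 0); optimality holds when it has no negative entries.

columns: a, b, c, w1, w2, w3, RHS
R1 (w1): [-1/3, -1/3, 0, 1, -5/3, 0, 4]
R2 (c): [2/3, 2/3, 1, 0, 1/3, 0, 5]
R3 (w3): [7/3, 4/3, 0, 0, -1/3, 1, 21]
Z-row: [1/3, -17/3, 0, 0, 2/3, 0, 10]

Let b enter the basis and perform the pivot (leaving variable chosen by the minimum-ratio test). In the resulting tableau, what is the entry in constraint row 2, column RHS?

15/2

Ratio test on column b — row 1: entry -1/3 ≤ 0; row 2: 5/(2/3) = 15/2; row 3: 21/(4/3) = 63/4. Minimum is 15/2 at row 2 (c leaves); pivot element 2/3.
Divide row 2 by 2/3; eliminate column b from the other rows.
In the new row 2, the RHS entry is the old entry divided by the pivot: 5/(2/3) = 15/2.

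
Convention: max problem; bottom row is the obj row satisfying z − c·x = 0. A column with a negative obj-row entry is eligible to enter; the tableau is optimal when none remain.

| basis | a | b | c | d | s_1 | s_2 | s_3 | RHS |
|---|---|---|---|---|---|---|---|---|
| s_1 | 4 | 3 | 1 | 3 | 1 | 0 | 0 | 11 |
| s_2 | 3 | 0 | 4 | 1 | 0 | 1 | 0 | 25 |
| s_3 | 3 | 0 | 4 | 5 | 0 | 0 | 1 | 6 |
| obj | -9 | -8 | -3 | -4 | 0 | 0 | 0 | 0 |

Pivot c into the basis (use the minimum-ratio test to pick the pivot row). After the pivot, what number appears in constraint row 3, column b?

Ratio test on column c — row 1: 11/1 = 11; row 2: 25/4 = 25/4; row 3: 6/4 = 3/2. Minimum is 3/2 at row 3 (s_3 leaves); pivot element 4.
Divide row 3 by 4; eliminate column c from the other rows.
In the new row 3, the b entry is the old entry divided by the pivot: 0/4 = 0.

0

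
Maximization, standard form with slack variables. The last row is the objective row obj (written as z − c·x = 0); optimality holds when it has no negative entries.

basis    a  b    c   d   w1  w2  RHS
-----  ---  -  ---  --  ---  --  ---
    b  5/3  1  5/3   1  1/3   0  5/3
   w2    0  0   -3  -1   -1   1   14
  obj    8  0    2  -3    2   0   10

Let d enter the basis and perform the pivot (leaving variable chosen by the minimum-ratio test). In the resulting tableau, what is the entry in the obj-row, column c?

7

Ratio test on column d — row 1: (5/3)/1 = 5/3; row 2: entry -1 ≤ 0. Minimum is 5/3 at row 1 (b leaves); pivot element 1.
Divide row 1 by 1; eliminate column d from the other rows.
obj-row update in column c: 2 − (-3)·(5/3) = 7.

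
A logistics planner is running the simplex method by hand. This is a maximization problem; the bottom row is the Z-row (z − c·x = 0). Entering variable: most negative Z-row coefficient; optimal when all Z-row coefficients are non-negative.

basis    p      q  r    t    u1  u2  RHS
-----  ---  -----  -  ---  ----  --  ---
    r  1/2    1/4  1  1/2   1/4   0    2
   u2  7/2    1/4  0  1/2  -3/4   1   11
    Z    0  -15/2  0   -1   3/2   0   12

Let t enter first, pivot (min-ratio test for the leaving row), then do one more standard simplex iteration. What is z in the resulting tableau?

Ratio test on column t — row 1: 2/(1/2) = 4; row 2: 11/(1/2) = 22. Minimum is 4 at row 1 (r leaves); pivot element 1/2.
Pivot on row 1; the Z-row RHS becomes 12 − (-1)·4 = 16.
Next entering variable (most negative Z-row entry -7): q.
Ratio test on column q — row 1: 4/(1/2) = 8; row 2: entry 0 ≤ 0. Minimum is 8 at row 1 (t leaves); pivot element 1/2.
After the second pivot the Z-row RHS is 16 − (-7)·8 = 72.

72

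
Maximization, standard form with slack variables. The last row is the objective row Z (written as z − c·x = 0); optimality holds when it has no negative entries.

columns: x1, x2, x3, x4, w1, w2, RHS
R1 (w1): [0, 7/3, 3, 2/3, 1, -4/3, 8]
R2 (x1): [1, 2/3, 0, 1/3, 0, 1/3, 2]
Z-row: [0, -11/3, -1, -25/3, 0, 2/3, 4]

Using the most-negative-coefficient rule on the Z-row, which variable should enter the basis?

Negative Z-row entries: x2: -11/3, x3: -1, x4: -25/3.
The most negative is -25/3 in column x4, so x4 enters.

x4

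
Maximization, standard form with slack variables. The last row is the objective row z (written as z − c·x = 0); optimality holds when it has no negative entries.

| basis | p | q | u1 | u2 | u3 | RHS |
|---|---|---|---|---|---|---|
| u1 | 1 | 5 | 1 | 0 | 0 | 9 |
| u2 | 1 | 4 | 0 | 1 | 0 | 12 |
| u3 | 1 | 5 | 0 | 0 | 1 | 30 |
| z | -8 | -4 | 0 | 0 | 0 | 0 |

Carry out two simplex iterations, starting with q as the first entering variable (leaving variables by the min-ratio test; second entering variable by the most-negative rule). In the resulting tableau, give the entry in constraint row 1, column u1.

Ratio test on column q — row 1: 9/5 = 9/5; row 2: 12/4 = 3; row 3: 30/5 = 6. Minimum is 9/5 at row 1 (u1 leaves); pivot element 5.
Divide row 1 by 5; eliminate column q from the other rows.
Second iteration: most negative z-row entry is -36/5 in column p, so p enters.
Ratio test on column p — row 1: (9/5)/(1/5) = 9; row 2: (24/5)/(1/5) = 24; row 3: entry 0 ≤ 0. Minimum is 9 at row 1 (q leaves); pivot element 1/5.
Divide row 1 by 1/5; eliminate column p from the other rows.
After both pivots, the entry at constraint row 1, column u1 is 1.

1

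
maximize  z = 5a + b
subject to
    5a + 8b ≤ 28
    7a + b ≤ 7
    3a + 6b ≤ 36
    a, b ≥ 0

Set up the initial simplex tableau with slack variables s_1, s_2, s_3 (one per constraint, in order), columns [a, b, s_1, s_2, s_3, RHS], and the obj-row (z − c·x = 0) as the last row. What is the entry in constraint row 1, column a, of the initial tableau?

5

Constraint 1 has coefficient 5 on a.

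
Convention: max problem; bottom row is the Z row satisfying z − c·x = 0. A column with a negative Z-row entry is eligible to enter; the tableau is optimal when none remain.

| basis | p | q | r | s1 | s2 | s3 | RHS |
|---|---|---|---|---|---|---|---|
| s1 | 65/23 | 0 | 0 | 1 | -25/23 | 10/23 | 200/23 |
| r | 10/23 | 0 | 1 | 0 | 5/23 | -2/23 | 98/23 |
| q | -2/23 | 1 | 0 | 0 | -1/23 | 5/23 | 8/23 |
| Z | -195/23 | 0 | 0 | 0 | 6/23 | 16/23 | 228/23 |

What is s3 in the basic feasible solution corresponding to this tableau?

s3 is not in the basis, so in the current basic feasible solution s3 = 0.

0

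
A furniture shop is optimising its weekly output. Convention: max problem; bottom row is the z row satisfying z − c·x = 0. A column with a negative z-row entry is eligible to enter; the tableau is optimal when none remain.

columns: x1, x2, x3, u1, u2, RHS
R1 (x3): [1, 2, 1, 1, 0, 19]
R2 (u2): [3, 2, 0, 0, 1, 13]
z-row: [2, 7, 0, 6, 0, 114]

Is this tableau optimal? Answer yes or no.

Every z-row coefficient is ≥ 0, so the tableau is optimal.

yes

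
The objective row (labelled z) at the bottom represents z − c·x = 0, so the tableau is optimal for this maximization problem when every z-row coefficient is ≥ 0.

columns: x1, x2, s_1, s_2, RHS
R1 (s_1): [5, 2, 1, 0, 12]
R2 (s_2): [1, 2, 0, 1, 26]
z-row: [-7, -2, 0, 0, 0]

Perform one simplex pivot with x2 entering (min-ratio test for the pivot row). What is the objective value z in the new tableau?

12

Ratio test on column x2 — row 1: 12/2 = 6; row 2: 26/2 = 13. Minimum is 6 at row 1 (s_1 leaves); pivot element 2.
Pivot on row 1; the z-row RHS becomes 0 − (-2)·6 = 12.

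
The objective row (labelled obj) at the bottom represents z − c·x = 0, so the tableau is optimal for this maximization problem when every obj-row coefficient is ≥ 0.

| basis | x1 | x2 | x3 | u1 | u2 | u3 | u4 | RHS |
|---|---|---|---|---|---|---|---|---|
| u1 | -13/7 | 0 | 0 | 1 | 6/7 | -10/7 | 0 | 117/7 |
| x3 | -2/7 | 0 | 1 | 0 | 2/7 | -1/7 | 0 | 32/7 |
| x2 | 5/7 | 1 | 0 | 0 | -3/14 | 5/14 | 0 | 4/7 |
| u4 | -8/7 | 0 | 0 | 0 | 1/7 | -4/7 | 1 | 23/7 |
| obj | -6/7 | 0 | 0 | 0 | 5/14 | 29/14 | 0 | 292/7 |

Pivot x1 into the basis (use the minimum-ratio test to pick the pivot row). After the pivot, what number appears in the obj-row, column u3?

5/2

Ratio test on column x1 — row 1: entry -13/7 ≤ 0; row 2: entry -2/7 ≤ 0; row 3: (4/7)/(5/7) = 4/5; row 4: entry -8/7 ≤ 0. Minimum is 4/5 at row 3 (x2 leaves); pivot element 5/7.
Divide row 3 by 5/7; eliminate column x1 from the other rows.
obj-row update in column u3: 29/14 − (-6/7)·(1/2) = 5/2.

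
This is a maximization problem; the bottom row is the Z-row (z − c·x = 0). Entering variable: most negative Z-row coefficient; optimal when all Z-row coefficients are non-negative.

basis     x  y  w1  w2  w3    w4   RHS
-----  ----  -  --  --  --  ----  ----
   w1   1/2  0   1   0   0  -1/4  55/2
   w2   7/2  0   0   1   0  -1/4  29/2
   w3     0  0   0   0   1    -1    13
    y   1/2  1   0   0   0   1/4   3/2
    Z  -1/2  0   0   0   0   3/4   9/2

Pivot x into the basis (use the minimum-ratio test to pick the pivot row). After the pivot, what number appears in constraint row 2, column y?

Ratio test on column x — row 1: (55/2)/(1/2) = 55; row 2: (29/2)/(7/2) = 29/7; row 3: entry 0 ≤ 0; row 4: (3/2)/(1/2) = 3. Minimum is 3 at row 4 (y leaves); pivot element 1/2.
Divide row 4 by 1/2; eliminate column x from the other rows.
Row 2 update in column y: 0 − (7/2)·2 = -7.

-7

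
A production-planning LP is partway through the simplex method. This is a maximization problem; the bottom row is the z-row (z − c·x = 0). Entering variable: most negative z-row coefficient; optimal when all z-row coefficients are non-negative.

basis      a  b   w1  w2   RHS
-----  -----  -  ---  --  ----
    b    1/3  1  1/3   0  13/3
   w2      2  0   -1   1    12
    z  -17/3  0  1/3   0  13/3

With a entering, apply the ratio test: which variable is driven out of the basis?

Column a entries and ratios — b: (13/3)/(1/3) = 13; w2: 12/2 = 6.
Smallest ratio is 6 in the row of w2, so w2 leaves.

w2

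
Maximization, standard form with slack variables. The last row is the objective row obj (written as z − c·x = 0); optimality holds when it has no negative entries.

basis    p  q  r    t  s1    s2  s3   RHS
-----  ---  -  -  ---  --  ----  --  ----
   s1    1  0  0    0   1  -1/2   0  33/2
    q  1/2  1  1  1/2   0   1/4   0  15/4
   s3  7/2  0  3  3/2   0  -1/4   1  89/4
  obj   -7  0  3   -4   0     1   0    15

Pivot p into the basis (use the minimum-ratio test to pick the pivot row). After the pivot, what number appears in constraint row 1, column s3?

Ratio test on column p — row 1: (33/2)/1 = 33/2; row 2: (15/4)/(1/2) = 15/2; row 3: (89/4)/(7/2) = 89/14. Minimum is 89/14 at row 3 (s3 leaves); pivot element 7/2.
Divide row 3 by 7/2; eliminate column p from the other rows.
Row 1 update in column s3: 0 − 1·(2/7) = -2/7.

-2/7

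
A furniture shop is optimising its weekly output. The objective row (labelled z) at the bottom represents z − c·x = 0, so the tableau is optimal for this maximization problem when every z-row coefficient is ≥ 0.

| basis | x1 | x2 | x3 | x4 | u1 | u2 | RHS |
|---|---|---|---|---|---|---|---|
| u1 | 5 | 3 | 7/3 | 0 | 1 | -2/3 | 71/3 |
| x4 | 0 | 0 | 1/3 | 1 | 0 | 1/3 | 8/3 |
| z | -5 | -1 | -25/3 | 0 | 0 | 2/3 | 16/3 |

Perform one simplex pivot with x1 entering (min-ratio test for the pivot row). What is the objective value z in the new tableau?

Ratio test on column x1 — row 1: (71/3)/5 = 71/15; row 2: entry 0 ≤ 0. Minimum is 71/15 at row 1 (u1 leaves); pivot element 5.
Pivot on row 1; the z-row RHS becomes 16/3 − (-5)·(71/15) = 29.

29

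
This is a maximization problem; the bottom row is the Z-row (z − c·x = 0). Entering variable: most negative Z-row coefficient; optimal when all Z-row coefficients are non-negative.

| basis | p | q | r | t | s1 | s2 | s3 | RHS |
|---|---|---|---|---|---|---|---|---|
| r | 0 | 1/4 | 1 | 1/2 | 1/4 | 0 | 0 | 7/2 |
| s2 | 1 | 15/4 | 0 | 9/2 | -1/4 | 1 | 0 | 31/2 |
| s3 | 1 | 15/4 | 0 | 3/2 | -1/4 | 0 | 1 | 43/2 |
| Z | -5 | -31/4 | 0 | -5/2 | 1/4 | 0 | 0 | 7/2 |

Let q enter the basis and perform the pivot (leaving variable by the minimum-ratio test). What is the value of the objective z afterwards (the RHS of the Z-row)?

Ratio test on column q — row 1: (7/2)/(1/4) = 14; row 2: (31/2)/(15/4) = 62/15; row 3: (43/2)/(15/4) = 86/15. Minimum is 62/15 at row 2 (s2 leaves); pivot element 15/4.
Pivot on row 2; the Z-row RHS becomes 7/2 − (-31/4)·(62/15) = 533/15.

533/15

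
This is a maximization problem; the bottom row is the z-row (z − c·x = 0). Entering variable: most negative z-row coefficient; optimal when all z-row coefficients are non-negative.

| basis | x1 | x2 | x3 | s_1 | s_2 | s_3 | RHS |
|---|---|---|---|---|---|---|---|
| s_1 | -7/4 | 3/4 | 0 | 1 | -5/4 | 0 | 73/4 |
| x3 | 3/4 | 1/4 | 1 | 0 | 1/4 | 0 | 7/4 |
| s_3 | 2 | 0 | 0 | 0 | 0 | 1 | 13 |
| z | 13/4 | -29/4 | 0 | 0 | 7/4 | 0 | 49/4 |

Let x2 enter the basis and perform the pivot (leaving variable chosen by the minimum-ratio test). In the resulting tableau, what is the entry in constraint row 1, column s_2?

Ratio test on column x2 — row 1: (73/4)/(3/4) = 73/3; row 2: (7/4)/(1/4) = 7; row 3: entry 0 ≤ 0. Minimum is 7 at row 2 (x3 leaves); pivot element 1/4.
Divide row 2 by 1/4; eliminate column x2 from the other rows.
Row 1 update in column s_2: -5/4 − (3/4)·1 = -2.

-2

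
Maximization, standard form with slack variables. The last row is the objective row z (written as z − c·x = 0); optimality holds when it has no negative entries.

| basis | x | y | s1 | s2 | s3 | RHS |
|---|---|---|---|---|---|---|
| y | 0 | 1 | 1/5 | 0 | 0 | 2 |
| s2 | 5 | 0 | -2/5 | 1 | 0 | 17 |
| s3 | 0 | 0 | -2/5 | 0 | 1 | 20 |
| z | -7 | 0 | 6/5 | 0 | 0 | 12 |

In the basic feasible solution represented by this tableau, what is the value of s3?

20

s3 is basic (row 3); its value is the RHS of that row, 20.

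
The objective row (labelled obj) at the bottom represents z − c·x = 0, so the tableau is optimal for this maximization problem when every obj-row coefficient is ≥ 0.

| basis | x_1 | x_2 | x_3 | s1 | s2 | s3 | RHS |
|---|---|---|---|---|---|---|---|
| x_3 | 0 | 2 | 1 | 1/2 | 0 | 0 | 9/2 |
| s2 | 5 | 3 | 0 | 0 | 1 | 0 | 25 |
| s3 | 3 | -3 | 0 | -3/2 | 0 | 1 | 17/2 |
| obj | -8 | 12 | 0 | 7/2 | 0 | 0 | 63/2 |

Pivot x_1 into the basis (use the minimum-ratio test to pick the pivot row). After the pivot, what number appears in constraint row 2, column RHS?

65/6

Ratio test on column x_1 — row 1: entry 0 ≤ 0; row 2: 25/5 = 5; row 3: (17/2)/3 = 17/6. Minimum is 17/6 at row 3 (s3 leaves); pivot element 3.
Divide row 3 by 3; eliminate column x_1 from the other rows.
Row 2 update in column RHS: 25 − 5·(17/6) = 65/6.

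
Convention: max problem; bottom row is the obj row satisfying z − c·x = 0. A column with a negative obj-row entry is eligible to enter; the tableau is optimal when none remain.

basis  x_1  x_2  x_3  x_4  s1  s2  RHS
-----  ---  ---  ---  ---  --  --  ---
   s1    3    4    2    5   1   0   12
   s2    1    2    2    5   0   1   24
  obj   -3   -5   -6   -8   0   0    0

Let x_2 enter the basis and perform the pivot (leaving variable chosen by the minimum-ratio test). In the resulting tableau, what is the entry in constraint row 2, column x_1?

Ratio test on column x_2 — row 1: 12/4 = 3; row 2: 24/2 = 12. Minimum is 3 at row 1 (s1 leaves); pivot element 4.
Divide row 1 by 4; eliminate column x_2 from the other rows.
Row 2 update in column x_1: 1 − 2·(3/4) = -1/2.

-1/2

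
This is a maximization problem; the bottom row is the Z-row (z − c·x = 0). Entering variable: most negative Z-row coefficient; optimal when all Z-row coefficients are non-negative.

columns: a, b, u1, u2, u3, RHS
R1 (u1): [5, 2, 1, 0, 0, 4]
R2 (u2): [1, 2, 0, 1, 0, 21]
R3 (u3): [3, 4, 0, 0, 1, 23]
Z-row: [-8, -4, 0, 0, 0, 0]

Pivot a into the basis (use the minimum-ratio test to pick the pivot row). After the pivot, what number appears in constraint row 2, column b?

Ratio test on column a — row 1: 4/5 = 4/5; row 2: 21/1 = 21; row 3: 23/3 = 23/3. Minimum is 4/5 at row 1 (u1 leaves); pivot element 5.
Divide row 1 by 5; eliminate column a from the other rows.
Row 2 update in column b: 2 − 1·(2/5) = 8/5.

8/5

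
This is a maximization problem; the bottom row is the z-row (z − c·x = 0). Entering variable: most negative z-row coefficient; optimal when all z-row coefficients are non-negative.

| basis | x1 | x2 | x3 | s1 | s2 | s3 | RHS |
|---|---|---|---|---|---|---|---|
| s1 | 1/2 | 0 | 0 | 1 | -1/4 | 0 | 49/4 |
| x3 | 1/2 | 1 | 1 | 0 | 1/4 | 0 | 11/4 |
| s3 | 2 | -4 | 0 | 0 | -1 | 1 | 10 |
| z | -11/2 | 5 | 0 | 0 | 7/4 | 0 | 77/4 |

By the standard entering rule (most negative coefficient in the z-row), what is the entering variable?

x1

Negative z-row entries: x1: -11/2.
The most negative is -11/2 in column x1, so x1 enters.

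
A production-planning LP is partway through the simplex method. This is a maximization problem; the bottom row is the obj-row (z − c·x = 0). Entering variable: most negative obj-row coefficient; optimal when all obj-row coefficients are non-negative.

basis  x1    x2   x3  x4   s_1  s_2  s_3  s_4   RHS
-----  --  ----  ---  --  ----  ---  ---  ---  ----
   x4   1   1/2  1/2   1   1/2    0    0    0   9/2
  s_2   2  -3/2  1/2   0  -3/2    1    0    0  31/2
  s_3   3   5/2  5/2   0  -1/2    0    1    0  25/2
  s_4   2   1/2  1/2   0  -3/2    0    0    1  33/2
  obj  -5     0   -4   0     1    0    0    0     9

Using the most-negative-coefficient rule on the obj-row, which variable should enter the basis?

x1

Negative obj-row entries: x1: -5, x3: -4.
The most negative is -5 in column x1, so x1 enters.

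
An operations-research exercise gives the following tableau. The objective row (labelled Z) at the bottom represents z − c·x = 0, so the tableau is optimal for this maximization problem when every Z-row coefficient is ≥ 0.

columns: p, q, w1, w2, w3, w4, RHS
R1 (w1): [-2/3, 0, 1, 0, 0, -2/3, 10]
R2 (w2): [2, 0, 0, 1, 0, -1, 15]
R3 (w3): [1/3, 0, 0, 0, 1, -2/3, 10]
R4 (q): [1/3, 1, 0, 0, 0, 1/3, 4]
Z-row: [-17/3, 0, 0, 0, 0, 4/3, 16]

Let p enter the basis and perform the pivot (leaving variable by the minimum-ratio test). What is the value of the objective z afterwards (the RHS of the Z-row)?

117/2

Ratio test on column p — row 1: entry -2/3 ≤ 0; row 2: 15/2 = 15/2; row 3: 10/(1/3) = 30; row 4: 4/(1/3) = 12. Minimum is 15/2 at row 2 (w2 leaves); pivot element 2.
Pivot on row 2; the Z-row RHS becomes 16 − (-17/3)·(15/2) = 117/2.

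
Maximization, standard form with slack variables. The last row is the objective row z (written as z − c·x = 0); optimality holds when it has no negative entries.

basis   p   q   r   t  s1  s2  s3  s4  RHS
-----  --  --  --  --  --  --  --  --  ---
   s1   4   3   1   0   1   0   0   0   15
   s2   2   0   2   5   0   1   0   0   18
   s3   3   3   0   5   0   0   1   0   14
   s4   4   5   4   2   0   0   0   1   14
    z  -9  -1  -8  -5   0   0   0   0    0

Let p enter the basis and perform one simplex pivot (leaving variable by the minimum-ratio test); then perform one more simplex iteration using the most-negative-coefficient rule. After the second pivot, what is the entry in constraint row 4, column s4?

5/14

Ratio test on column p — row 1: 15/4 = 15/4; row 2: 18/2 = 9; row 3: 14/3 = 14/3; row 4: 14/4 = 7/2. Minimum is 7/2 at row 4 (s4 leaves); pivot element 4.
Divide row 4 by 4; eliminate column p from the other rows.
Second iteration: most negative z-row entry is -1/2 in column t, so t enters.
Ratio test on column t — row 1: entry -2 ≤ 0; row 2: 11/4 = 11/4; row 3: (7/2)/(7/2) = 1; row 4: (7/2)/(1/2) = 7. Minimum is 1 at row 3 (s3 leaves); pivot element 7/2.
Divide row 3 by 7/2; eliminate column t from the other rows.
After both pivots, the entry at constraint row 4, column s4 is 5/14.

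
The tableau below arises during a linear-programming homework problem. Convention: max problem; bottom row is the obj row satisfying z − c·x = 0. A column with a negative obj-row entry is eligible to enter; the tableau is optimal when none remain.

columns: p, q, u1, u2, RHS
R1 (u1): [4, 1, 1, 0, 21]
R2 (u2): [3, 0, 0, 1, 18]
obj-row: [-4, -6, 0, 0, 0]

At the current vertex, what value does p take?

0

p is not in the basis, so in the current basic feasible solution p = 0.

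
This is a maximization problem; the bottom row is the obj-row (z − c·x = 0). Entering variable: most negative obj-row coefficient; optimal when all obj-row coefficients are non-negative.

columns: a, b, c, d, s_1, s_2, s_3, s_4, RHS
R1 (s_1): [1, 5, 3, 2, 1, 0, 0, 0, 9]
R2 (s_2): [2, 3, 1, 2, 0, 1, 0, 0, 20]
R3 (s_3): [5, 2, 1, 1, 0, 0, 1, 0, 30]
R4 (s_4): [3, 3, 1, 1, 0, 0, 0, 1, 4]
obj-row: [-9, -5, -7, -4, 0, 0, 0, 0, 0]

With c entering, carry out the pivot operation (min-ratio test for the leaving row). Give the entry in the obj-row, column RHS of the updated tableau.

21

Ratio test on column c — row 1: 9/3 = 3; row 2: 20/1 = 20; row 3: 30/1 = 30; row 4: 4/1 = 4. Minimum is 3 at row 1 (s_1 leaves); pivot element 3.
Divide row 1 by 3; eliminate column c from the other rows.
obj-row update in column RHS: 0 − (-7)·3 = 21.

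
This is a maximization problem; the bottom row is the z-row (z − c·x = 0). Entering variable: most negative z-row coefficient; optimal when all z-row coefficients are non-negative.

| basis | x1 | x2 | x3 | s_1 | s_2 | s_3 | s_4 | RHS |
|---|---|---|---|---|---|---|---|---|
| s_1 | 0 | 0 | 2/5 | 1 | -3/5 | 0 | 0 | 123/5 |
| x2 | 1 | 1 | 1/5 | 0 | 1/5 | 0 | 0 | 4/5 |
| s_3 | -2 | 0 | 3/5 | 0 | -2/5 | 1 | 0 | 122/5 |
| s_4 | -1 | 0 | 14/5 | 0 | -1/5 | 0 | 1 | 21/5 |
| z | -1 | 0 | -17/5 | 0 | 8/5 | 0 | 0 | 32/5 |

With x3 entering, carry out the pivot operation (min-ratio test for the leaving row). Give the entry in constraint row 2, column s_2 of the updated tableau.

Ratio test on column x3 — row 1: (123/5)/(2/5) = 123/2; row 2: (4/5)/(1/5) = 4; row 3: (122/5)/(3/5) = 122/3; row 4: (21/5)/(14/5) = 3/2. Minimum is 3/2 at row 4 (s_4 leaves); pivot element 14/5.
Divide row 4 by 14/5; eliminate column x3 from the other rows.
Row 2 update in column s_2: 1/5 − (1/5)·(-1/14) = 3/14.

3/14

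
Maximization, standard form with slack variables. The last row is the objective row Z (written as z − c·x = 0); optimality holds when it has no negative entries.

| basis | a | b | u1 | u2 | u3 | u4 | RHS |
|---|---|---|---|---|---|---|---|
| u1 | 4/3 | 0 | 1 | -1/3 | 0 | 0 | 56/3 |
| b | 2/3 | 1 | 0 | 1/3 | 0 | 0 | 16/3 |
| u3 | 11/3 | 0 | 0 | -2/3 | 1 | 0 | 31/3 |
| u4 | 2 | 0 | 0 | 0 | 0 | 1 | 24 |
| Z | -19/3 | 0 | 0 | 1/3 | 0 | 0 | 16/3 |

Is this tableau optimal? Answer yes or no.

no

The Z-row has a negative entry -19/3 in column a, so it is not optimal.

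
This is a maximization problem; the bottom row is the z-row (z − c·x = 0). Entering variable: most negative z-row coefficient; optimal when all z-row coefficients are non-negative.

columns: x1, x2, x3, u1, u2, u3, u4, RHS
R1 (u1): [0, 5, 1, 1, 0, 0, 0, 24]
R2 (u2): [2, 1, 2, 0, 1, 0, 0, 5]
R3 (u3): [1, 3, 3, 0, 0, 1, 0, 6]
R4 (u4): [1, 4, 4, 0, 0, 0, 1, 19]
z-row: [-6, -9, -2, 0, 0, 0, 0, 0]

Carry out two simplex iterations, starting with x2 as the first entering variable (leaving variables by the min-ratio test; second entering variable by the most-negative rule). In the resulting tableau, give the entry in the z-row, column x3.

44/5

Ratio test on column x2 — row 1: 24/5 = 24/5; row 2: 5/1 = 5; row 3: 6/3 = 2; row 4: 19/4 = 19/4. Minimum is 2 at row 3 (u3 leaves); pivot element 3.
Divide row 3 by 3; eliminate column x2 from the other rows.
Second iteration: most negative z-row entry is -3 in column x1, so x1 enters.
Ratio test on column x1 — row 1: entry -5/3 ≤ 0; row 2: 3/(5/3) = 9/5; row 3: 2/(1/3) = 6; row 4: entry -1/3 ≤ 0. Minimum is 9/5 at row 2 (u2 leaves); pivot element 5/3.
Divide row 2 by 5/3; eliminate column x1 from the other rows.
After both pivots, the entry at the z-row, column x3 is 44/5.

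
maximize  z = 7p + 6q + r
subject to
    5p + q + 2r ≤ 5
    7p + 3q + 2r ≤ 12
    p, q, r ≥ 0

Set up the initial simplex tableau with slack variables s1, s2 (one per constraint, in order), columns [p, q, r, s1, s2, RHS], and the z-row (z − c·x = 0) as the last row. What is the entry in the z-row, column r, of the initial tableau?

-1

The z-row carries the negated objective coefficients: the r entry is -1.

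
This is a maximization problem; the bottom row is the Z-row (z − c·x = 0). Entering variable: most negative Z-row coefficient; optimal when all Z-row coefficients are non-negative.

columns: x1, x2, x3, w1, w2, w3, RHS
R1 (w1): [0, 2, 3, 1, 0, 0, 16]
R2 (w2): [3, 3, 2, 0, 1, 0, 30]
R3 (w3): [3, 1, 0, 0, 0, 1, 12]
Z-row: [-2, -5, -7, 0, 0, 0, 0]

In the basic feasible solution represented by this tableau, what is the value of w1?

w1 is basic (row 1); its value is the RHS of that row, 16.

16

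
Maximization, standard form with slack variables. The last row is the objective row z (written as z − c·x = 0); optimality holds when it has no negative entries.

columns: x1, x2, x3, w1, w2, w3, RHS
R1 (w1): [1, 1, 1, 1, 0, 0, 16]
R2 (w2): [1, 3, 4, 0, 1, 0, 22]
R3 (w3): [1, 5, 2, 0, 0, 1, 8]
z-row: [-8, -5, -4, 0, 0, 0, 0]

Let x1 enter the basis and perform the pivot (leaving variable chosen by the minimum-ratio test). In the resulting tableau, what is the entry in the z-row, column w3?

8

Ratio test on column x1 — row 1: 16/1 = 16; row 2: 22/1 = 22; row 3: 8/1 = 8. Minimum is 8 at row 3 (w3 leaves); pivot element 1.
Divide row 3 by 1; eliminate column x1 from the other rows.
z-row update in column w3: 0 − (-8)·1 = 8.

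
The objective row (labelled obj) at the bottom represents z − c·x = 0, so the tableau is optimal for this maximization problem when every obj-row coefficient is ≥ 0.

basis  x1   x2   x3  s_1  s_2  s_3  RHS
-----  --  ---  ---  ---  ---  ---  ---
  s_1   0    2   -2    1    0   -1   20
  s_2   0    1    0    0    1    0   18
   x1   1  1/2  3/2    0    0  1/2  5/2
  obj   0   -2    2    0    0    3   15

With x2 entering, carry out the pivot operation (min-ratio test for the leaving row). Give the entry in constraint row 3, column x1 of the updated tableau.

Ratio test on column x2 — row 1: 20/2 = 10; row 2: 18/1 = 18; row 3: (5/2)/(1/2) = 5. Minimum is 5 at row 3 (x1 leaves); pivot element 1/2.
Divide row 3 by 1/2; eliminate column x2 from the other rows.
In the new row 3, the x1 entry is the old entry divided by the pivot: 1/(1/2) = 2.

2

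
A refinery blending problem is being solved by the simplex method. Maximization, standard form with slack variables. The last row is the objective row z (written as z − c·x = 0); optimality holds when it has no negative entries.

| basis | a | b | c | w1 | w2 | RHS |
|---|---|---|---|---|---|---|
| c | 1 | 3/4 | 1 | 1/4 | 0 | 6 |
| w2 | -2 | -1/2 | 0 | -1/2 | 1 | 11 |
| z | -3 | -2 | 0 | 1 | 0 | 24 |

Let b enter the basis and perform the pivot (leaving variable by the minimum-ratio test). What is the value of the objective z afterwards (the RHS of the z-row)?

40

Ratio test on column b — row 1: 6/(3/4) = 8; row 2: entry -1/2 ≤ 0. Minimum is 8 at row 1 (c leaves); pivot element 3/4.
Pivot on row 1; the z-row RHS becomes 24 − (-2)·8 = 40.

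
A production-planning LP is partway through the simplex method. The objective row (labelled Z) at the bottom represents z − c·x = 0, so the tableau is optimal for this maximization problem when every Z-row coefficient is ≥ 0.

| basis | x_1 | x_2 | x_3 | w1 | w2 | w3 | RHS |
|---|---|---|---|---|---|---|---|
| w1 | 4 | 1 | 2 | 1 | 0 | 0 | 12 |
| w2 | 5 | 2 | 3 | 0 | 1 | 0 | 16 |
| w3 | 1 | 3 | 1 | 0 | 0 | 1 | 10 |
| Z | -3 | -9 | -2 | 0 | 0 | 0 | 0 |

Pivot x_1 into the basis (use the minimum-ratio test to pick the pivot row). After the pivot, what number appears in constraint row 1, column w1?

1/4

Ratio test on column x_1 — row 1: 12/4 = 3; row 2: 16/5 = 16/5; row 3: 10/1 = 10. Minimum is 3 at row 1 (w1 leaves); pivot element 4.
Divide row 1 by 4; eliminate column x_1 from the other rows.
In the new row 1, the w1 entry is the old entry divided by the pivot: 1/4 = 1/4.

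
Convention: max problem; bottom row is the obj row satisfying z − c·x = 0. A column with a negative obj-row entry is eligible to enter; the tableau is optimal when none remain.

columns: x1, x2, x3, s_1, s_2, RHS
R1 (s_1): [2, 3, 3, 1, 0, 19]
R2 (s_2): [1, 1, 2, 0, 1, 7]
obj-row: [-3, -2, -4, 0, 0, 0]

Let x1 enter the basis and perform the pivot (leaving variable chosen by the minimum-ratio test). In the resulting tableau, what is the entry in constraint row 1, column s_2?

Ratio test on column x1 — row 1: 19/2 = 19/2; row 2: 7/1 = 7. Minimum is 7 at row 2 (s_2 leaves); pivot element 1.
Divide row 2 by 1; eliminate column x1 from the other rows.
Row 1 update in column s_2: 0 − 2·1 = -2.

-2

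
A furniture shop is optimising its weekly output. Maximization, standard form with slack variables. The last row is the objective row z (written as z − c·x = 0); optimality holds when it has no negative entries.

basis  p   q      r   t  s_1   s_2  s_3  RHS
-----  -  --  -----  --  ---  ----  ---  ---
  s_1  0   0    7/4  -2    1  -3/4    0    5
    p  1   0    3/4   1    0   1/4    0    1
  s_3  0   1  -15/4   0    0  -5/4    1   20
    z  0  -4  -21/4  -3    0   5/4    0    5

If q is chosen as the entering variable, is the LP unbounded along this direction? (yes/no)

Column q has positive entries in row(s) 3, so the ratio test bounds it — not unbounded.

no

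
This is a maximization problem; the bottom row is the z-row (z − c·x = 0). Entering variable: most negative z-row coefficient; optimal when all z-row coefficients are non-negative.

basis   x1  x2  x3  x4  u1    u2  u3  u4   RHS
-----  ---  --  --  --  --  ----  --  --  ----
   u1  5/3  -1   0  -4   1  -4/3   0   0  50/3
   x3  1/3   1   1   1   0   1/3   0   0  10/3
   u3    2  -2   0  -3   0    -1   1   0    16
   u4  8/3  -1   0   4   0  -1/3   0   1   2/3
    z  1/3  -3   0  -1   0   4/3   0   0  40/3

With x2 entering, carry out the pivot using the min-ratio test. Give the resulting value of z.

70/3

Ratio test on column x2 — row 1: entry -1 ≤ 0; row 2: (10/3)/1 = 10/3; row 3: entry -2 ≤ 0; row 4: entry -1 ≤ 0. Minimum is 10/3 at row 2 (x3 leaves); pivot element 1.
Pivot on row 2; the z-row RHS becomes 40/3 − (-3)·(10/3) = 70/3.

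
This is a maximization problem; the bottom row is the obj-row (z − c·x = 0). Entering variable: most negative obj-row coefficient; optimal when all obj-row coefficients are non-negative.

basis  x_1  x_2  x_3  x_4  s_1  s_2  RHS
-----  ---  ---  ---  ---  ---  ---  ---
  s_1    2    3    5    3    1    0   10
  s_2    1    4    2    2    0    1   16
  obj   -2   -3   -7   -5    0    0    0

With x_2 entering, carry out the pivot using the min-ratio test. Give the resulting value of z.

10

Ratio test on column x_2 — row 1: 10/3 = 10/3; row 2: 16/4 = 4. Minimum is 10/3 at row 1 (s_1 leaves); pivot element 3.
Pivot on row 1; the obj-row RHS becomes 0 − (-3)·(10/3) = 10.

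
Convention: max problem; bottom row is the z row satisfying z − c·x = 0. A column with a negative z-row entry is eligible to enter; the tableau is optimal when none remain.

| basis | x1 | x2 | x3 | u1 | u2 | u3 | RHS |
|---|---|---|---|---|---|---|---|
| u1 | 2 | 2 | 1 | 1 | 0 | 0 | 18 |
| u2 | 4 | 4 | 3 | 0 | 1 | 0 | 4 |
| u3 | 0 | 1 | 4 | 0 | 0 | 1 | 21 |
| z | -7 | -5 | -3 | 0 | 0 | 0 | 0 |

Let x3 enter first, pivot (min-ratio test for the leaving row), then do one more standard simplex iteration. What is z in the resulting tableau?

Ratio test on column x3 — row 1: 18/1 = 18; row 2: 4/3 = 4/3; row 3: 21/4 = 21/4. Minimum is 4/3 at row 2 (u2 leaves); pivot element 3.
Pivot on row 2; the z-row RHS becomes 0 − (-3)·(4/3) = 4.
Next entering variable (most negative z-row entry -3): x1.
Ratio test on column x1 — row 1: (50/3)/(2/3) = 25; row 2: (4/3)/(4/3) = 1; row 3: entry -16/3 ≤ 0. Minimum is 1 at row 2 (x3 leaves); pivot element 4/3.
After the second pivot the z-row RHS is 4 − (-3)·1 = 7.

7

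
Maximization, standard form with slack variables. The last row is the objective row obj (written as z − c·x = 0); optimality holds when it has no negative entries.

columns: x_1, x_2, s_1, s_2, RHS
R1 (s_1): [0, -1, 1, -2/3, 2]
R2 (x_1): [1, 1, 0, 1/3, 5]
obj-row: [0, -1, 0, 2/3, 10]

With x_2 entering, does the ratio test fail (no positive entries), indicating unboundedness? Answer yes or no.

no

Column x_2 has positive entries in row(s) 2, so the ratio test bounds it — not unbounded.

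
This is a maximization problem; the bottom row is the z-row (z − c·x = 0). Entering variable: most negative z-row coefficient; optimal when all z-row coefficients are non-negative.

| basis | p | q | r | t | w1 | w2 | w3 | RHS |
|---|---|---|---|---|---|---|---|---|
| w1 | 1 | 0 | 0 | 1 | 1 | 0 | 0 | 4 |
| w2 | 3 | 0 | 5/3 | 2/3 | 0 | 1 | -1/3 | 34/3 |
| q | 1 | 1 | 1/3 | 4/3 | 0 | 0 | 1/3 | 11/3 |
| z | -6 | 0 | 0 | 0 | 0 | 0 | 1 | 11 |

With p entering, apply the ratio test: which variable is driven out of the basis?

Column p entries and ratios — w1: 4/1 = 4; w2: (34/3)/3 = 34/9; q: (11/3)/1 = 11/3.
Smallest ratio is 11/3 in the row of q, so q leaves.

q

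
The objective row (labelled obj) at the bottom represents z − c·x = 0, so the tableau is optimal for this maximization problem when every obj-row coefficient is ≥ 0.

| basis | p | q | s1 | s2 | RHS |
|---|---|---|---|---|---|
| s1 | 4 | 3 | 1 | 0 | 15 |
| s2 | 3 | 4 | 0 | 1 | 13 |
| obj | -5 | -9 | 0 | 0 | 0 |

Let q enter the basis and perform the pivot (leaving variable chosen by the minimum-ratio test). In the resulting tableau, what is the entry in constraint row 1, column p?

Ratio test on column q — row 1: 15/3 = 5; row 2: 13/4 = 13/4. Minimum is 13/4 at row 2 (s2 leaves); pivot element 4.
Divide row 2 by 4; eliminate column q from the other rows.
Row 1 update in column p: 4 − 3·(3/4) = 7/4.

7/4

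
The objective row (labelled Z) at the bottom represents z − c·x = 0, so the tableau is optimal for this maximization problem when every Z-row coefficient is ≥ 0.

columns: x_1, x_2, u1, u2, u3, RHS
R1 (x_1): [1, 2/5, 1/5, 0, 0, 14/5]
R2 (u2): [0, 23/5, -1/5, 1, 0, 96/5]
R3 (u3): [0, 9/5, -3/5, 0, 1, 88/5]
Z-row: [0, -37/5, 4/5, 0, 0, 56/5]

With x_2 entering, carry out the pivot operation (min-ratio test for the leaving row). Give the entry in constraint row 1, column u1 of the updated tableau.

5/23

Ratio test on column x_2 — row 1: (14/5)/(2/5) = 7; row 2: (96/5)/(23/5) = 96/23; row 3: (88/5)/(9/5) = 88/9. Minimum is 96/23 at row 2 (u2 leaves); pivot element 23/5.
Divide row 2 by 23/5; eliminate column x_2 from the other rows.
Row 1 update in column u1: 1/5 − (2/5)·(-1/23) = 5/23.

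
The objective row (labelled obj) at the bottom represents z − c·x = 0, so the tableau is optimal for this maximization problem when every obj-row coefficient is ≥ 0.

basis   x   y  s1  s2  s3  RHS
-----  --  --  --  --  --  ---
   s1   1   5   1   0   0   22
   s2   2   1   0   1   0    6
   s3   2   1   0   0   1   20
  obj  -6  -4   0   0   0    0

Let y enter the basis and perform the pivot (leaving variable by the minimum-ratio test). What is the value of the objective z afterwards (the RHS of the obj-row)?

88/5

Ratio test on column y — row 1: 22/5 = 22/5; row 2: 6/1 = 6; row 3: 20/1 = 20. Minimum is 22/5 at row 1 (s1 leaves); pivot element 5.
Pivot on row 1; the obj-row RHS becomes 0 − (-4)·(22/5) = 88/5.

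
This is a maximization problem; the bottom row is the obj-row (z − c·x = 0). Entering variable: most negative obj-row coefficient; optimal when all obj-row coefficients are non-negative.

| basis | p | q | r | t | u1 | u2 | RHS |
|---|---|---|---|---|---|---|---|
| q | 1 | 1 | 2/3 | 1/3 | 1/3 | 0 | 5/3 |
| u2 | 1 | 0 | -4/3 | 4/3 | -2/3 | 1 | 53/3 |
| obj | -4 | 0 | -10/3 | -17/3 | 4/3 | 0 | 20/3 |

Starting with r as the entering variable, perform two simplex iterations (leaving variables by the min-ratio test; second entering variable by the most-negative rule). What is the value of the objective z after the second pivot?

35

Ratio test on column r — row 1: (5/3)/(2/3) = 5/2; row 2: entry -4/3 ≤ 0. Minimum is 5/2 at row 1 (q leaves); pivot element 2/3.
Pivot on row 1; the obj-row RHS becomes 20/3 − (-10/3)·(5/2) = 15.
Next entering variable (most negative obj-row entry -4): t.
Ratio test on column t — row 1: (5/2)/(1/2) = 5; row 2: 21/2 = 21/2. Minimum is 5 at row 1 (r leaves); pivot element 1/2.
After the second pivot the obj-row RHS is 15 − (-4)·5 = 35.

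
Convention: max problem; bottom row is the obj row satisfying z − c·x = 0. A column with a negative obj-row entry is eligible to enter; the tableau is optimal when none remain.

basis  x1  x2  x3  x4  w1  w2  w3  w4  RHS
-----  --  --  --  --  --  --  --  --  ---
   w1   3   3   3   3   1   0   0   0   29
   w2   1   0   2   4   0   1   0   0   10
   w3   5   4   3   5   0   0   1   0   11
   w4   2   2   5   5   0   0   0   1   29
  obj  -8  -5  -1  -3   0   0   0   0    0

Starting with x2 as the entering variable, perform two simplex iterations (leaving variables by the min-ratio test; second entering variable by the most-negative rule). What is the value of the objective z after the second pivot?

Ratio test on column x2 — row 1: 29/3 = 29/3; row 2: entry 0 ≤ 0; row 3: 11/4 = 11/4; row 4: 29/2 = 29/2. Minimum is 11/4 at row 3 (w3 leaves); pivot element 4.
Pivot on row 3; the obj-row RHS becomes 0 − (-5)·(11/4) = 55/4.
Next entering variable (most negative obj-row entry -7/4): x1.
Ratio test on column x1 — row 1: entry -3/4 ≤ 0; row 2: 10/1 = 10; row 3: (11/4)/(5/4) = 11/5; row 4: entry -1/2 ≤ 0. Minimum is 11/5 at row 3 (x2 leaves); pivot element 5/4.
After the second pivot the obj-row RHS is 55/4 − (-7/4)·(11/5) = 88/5.

88/5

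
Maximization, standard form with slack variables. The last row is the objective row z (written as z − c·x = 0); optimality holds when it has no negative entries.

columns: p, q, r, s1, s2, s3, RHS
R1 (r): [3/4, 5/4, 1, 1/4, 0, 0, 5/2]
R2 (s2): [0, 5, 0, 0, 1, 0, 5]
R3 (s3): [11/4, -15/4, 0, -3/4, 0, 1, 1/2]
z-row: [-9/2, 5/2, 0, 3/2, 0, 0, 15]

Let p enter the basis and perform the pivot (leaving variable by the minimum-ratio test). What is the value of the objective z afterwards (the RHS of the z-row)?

174/11

Ratio test on column p — row 1: (5/2)/(3/4) = 10/3; row 2: entry 0 ≤ 0; row 3: (1/2)/(11/4) = 2/11. Minimum is 2/11 at row 3 (s3 leaves); pivot element 11/4.
Pivot on row 3; the z-row RHS becomes 15 − (-9/2)·(2/11) = 174/11.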